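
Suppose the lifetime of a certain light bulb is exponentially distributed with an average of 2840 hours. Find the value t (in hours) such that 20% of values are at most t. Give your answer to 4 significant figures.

633.7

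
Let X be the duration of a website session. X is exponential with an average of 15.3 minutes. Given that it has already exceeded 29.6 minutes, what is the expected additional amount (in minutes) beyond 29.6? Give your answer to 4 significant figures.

The rate is λ = 1/15.3 = 0.0653595 per minute.
By memorylessness, the remaining amount past any threshold is again Exp(λ) with mean 1/λ = 15.3 minutes.

15.30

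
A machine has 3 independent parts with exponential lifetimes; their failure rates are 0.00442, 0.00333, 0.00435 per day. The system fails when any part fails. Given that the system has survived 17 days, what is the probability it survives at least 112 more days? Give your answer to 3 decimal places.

0.258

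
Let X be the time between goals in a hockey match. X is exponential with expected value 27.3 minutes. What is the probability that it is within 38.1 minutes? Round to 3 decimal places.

0.752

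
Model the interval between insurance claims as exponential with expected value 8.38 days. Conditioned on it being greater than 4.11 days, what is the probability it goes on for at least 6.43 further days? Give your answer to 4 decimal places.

0.4643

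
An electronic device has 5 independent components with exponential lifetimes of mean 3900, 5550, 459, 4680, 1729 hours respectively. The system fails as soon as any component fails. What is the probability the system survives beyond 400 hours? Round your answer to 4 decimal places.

The first failure time is exponential with rate Σλ_i = 1/3900 + 1/5550 + 1/459 + 1/4680 + 1/1729 = 0.00340728 per hour.
P(min > 400) = e^(−0.00340728·400) = e^(−1.3629) ≈ 0.2559.

0.2559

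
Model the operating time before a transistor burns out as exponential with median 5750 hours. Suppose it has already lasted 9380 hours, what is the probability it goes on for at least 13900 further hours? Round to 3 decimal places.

For an exponential, median = ln(2)/λ, so λ = ln 2 / 5750 = 0.000120547 per hour.
By the memoryless property, P(X > 9380+13900 | X > 9380) = P(X > 13900).
P(X > 13900) = e^(−1.6756) ≈ 0.187.

0.187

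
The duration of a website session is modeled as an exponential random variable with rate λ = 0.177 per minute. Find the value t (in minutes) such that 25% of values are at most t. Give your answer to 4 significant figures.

Set 1 − e^(−λt) = 0.25, so t = −ln(0.75)/λ = 0.28768/0.177 ≈ 1.62532 minutes.

1.625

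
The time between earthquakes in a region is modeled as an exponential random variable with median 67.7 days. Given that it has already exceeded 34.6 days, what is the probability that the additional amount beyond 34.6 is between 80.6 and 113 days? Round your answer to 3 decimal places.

0.124

For an exponential, median = ln(2)/λ, so λ = ln 2 / 67.7 = 0.0102385 per day.
Memoryless: the residual past 34.6 is again Exp(λ).
P(80.6 < residual < 113) = e^(−λ·80.6) − e^(−λ·113) = 0.43814 − 0.31444 ≈ 0.124.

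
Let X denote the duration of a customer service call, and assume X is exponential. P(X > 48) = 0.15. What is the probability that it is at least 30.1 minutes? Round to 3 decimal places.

0.304

e^(−λ·48) = 0.15 ⇒ λ = −ln(0.15)/48 = 0.0395233.
P(X > 30.1) = e^(−0.0395233·30.1) = e^(−1.1897) ≈ 0.304.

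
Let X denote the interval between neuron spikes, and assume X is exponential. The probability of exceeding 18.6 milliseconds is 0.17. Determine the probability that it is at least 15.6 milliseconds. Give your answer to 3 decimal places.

0.226

e^(−λ·18.6) = 0.17 ⇒ λ = −ln(0.17)/18.6 = 0.0952665.
P(X > 15.6) = e^(−0.0952665·15.6) = e^(−1.4862) ≈ 0.226.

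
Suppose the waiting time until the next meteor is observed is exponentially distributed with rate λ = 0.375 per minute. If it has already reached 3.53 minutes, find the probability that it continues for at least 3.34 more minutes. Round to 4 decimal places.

0.2858

P(X > s+t | X > s) = e^(−λ(s+t))/e^(−λs) = e^(−λt), independent of s = 3.53.
P(X > 3.34) = e^(−1.2525) ≈ 0.2858.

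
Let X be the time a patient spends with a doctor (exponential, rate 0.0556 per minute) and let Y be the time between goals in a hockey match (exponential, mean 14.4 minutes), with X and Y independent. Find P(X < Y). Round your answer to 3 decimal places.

0.445

λ_1 = 0.0556, λ_2 = 1/14.4 = 0.0694444.
For independent exponentials, P(X < Y) = λ_1/(λ_1+λ_2) = 0.0556/0.125044 ≈ 0.445.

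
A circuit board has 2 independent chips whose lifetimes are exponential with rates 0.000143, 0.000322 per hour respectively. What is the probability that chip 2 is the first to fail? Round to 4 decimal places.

The time to first failure is exponential with rate Σλ = 0.000143 + 0.000322 = 0.000465.
P(chip 2 first) = λ_2/Σλ = 0.000322/0.000465 ≈ 0.6925.

0.6925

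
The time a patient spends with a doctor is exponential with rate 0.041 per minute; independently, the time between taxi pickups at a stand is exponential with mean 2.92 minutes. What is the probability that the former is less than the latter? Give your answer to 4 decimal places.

λ_1 = 0.041, λ_2 = 1/2.92 = 0.342466.
For independent exponentials, P(the former < the latter) = λ_1/(λ_1+λ_2) = 0.041/0.383466 ≈ 0.1069.

0.1069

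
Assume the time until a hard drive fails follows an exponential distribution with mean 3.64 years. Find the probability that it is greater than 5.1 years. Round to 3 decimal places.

0.246

The rate is λ = 1/3.64 = 0.274725 per year.
P(X > 5.1) = e^(−λ·5.1) = e^(−1.4011) ≈ 0.246.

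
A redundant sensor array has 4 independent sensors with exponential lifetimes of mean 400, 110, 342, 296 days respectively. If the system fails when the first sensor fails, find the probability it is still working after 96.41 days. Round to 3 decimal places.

The first failure time is exponential with rate Σλ_i = 1/400 + 1/110 + 1/342 + 1/296 = 0.0178933 per day.
P(min > 96.41) = e^(−0.0178933·96.41) = e^(−1.7251) ≈ 0.178.

0.178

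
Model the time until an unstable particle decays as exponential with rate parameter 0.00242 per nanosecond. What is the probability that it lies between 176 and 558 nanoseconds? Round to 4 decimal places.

P(176 < X < 558) = e^(−λ·176) − e^(−λ·558) = 0.65317 − 0.25915 ≈ 0.3940.

0.3940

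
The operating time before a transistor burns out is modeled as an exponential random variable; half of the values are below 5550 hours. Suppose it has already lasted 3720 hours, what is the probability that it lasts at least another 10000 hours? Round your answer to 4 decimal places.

For an exponential, median = ln(2)/λ, so λ = ln 2 / 5550 = 0.000124891 per hour.
The exponential is memoryless, so the remaining time is again Exp(λ): the condition X > 3720 is irrelevant.
P(X > 10000) = e^(−1.2489) ≈ 0.2868.

0.2868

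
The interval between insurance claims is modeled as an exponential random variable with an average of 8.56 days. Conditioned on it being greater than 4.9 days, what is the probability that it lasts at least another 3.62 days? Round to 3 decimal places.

0.655

The rate is λ = 1/8.56 = 0.116822 per day.
P(X > s+t | X > s) = e^(−λ(s+t))/e^(−λs) = e^(−λt), independent of s = 4.9.
P(X > 3.62) = e^(−0.4229) ≈ 0.655.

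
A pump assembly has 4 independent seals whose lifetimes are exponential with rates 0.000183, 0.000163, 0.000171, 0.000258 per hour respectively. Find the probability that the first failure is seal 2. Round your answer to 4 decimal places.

The time to first failure is exponential with rate Σλ = 0.000183 + 0.000163 + 0.000171 + 0.000258 = 0.000775.
P(seal 2 first) = λ_2/Σλ = 0.000163/0.000775 ≈ 0.2103.

0.2103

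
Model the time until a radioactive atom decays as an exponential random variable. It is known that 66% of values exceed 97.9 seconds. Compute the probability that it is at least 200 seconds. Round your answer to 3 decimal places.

0.428

e^(−λ·97.9) = 0.66 ⇒ λ = −ln(0.66)/97.9 = 0.00424428.
P(X > 200) = e^(−0.00424428·200) = e^(−0.84886) ≈ 0.428.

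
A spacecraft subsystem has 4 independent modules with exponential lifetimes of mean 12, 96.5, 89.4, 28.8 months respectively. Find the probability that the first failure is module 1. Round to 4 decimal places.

0.5969

Rates: λ_i = 1/mean_i → 0.0833333, 0.0103627, 0.0111857, 0.0347222; Σλ = 0.139604.
P(module 1 first) = λ_1/Σλ = 0.0833333/0.139604 ≈ 0.5969.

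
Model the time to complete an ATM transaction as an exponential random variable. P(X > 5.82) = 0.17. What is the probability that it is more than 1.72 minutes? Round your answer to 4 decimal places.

e^(−λ·5.82) = 0.17 ⇒ λ = −ln(0.17)/5.82 = 0.30446.
P(X > 1.72) = e^(−0.30446·1.72) = e^(−0.52367) ≈ 0.5923.

0.5923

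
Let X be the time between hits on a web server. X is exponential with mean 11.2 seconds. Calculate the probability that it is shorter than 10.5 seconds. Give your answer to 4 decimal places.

0.6084

The rate is λ = 1/11.2 = 0.0892857 per second.
P(X ≤ 10.5) = 1 − e^(−λ·10.5) = 1 − e^(−0.9375) ≈ 0.6084.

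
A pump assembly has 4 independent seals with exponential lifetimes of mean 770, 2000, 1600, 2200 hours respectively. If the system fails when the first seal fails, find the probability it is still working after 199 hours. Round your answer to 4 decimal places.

The first failure time is exponential with rate Σλ_i = 1/770 + 1/2000 + 1/1600 + 1/2200 = 0.00287825 per hour.
P(min > 199) = e^(−0.00287825·199) = e^(−0.57277) ≈ 0.5640.

0.5640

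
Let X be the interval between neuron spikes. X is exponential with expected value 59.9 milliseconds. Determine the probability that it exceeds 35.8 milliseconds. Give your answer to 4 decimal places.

0.5501

The rate is λ = 1/59.9 = 0.0166945 per millisecond.
P(X > 35.8) = e^(−λ·35.8) = e^(−0.59766) ≈ 0.5501.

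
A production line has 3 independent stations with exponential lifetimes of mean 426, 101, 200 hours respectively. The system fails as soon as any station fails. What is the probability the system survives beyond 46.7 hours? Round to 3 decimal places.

0.447

The first failure time is exponential with rate Σλ_i = 1/426 + 1/101 + 1/200 = 0.0172484 per hour.
P(min > 46.7) = e^(−0.0172484·46.7) = e^(−0.8055) ≈ 0.447.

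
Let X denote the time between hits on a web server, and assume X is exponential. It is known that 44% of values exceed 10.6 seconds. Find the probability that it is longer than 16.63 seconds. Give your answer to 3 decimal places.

e^(−λ·10.6) = 0.44 ⇒ λ = −ln(0.44)/10.6 = 0.077451.
P(X > 16.63) = e^(−0.077451·16.63) = e^(−1.288) ≈ 0.276.

0.276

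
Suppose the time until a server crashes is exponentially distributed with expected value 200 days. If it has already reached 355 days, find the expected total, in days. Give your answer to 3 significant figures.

555

The rate is λ = 1/200 = 0.005 per day.
By memorylessness, E[X | X > 355] = 355 + 1/λ = 355 + 200 = 555 days.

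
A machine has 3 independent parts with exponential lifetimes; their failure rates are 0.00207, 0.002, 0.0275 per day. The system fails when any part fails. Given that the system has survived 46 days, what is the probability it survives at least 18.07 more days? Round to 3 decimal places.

Time to first failure ~ Exp(Σλ) with Σλ = 0.03157.
By memorylessness, P(T > 46+18.07 | T > 46) = P(T > 18.07) = e^(−0.03157·18.07) ≈ 0.565.

0.565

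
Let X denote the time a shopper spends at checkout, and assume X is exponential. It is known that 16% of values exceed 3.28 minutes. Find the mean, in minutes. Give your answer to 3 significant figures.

1.79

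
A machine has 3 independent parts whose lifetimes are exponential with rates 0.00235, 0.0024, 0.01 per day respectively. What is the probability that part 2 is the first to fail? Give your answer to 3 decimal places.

The time to first failure is exponential with rate Σλ = 0.00235 + 0.0024 + 0.01 = 0.01475.
P(part 2 first) = λ_2/Σλ = 0.0024/0.01475 ≈ 0.163.

0.163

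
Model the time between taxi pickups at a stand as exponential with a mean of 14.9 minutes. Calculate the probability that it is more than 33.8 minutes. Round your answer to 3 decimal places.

0.103

The rate is λ = 1/14.9 = 0.0671141 per minute.
P(X > 33.8) = e^(−λ·33.8) = e^(−2.2685) ≈ 0.103.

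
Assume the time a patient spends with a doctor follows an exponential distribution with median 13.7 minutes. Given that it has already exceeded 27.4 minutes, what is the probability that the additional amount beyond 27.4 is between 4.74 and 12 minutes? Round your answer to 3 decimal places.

For an exponential, median = ln(2)/λ, so λ = ln 2 / 13.7 = 0.0505947 per minute.
Memoryless: the residual past 27.4 is again Exp(λ).
P(4.74 < residual < 12) = e^(−λ·4.74) − e^(−λ·12) = 0.78677 − 0.54491 ≈ 0.242.

0.242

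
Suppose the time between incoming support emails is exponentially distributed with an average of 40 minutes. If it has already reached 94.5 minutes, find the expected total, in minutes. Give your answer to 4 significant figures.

134.5

The rate is λ = 1/40 = 0.025 per minute.
By memorylessness, E[X | X > 94.5] = 94.5 + 1/λ = 94.5 + 40 = 134.5 minutes.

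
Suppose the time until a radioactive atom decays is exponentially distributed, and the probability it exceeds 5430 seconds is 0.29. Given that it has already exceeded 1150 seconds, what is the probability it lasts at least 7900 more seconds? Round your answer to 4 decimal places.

0.1651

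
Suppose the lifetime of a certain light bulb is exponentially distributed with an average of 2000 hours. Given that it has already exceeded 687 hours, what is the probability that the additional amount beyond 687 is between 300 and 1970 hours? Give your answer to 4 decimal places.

0.4873

The rate is λ = 1/2000 = 0.0005 per hour.
Memoryless: the residual past 687 is again Exp(λ).
P(300 < residual < 1970) = e^(−λ·300) − e^(−λ·1970) = 0.86071 − 0.37344 ≈ 0.4873.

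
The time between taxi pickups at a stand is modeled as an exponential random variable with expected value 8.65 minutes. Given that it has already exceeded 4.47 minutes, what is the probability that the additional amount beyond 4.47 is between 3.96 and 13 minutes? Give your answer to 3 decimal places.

The rate is λ = 1/8.65 = 0.115607 per minute.
Memoryless: the residual past 4.47 is again Exp(λ).
P(3.96 < residual < 13) = e^(−λ·3.96) − e^(−λ·13) = 0.63267 − 0.22249 ≈ 0.410.

0.410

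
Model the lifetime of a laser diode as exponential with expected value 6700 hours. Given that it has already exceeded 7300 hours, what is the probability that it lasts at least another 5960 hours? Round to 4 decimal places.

0.4108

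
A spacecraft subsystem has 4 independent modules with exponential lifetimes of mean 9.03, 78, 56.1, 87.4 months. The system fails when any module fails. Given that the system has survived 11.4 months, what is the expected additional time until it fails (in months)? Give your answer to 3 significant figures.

6.54

First-failure rate Σλ = 1/9.03 + 1/78 + 1/56.1 + 1/87.4 = 0.152829.
By memorylessness the expected residual is 1/Σλ = 6.54324 months, regardless of the 11.4 already elapsed.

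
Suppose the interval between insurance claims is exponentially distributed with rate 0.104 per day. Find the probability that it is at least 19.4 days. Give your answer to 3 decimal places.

0.133

P(X > 19.4) = e^(−λ·19.4) = e^(−2.0176) ≈ 0.133.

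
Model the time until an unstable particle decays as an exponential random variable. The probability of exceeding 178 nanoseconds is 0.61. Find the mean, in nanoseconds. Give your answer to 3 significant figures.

360

e^(−λ·178) = 0.61 ⇒ λ = −ln(0.61)/178 = 0.00277695.
Mean = 1/λ = 360.108 nanoseconds.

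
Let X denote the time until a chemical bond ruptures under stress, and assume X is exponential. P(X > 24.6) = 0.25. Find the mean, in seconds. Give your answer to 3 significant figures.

17.7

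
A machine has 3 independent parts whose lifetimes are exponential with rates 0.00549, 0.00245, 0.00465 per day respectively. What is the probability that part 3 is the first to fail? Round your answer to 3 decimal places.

0.369

The time to first failure is exponential with rate Σλ = 0.00549 + 0.00245 + 0.00465 = 0.01259.
P(part 3 first) = λ_3/Σλ = 0.00465/0.01259 ≈ 0.369.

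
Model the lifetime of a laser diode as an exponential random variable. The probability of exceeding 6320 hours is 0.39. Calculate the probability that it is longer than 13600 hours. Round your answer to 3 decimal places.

0.132

e^(−λ·6320) = 0.39 ⇒ λ = −ln(0.39)/6320 = 0.000148989.
P(X > 13600) = e^(−0.000148989·13600) = e^(−2.0262) ≈ 0.132.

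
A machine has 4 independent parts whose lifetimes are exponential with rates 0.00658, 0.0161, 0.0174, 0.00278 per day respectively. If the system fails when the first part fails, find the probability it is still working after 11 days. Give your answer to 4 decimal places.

0.6241

The time to first failure is exponential with rate Σλ = 0.00658 + 0.0161 + 0.0174 + 0.00278 = 0.04286.
P(min > 11) = e^(−0.04286·11) = e^(−0.47146) ≈ 0.6241.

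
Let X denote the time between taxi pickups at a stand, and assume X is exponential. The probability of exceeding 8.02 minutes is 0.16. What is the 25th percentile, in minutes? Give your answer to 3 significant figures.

1.26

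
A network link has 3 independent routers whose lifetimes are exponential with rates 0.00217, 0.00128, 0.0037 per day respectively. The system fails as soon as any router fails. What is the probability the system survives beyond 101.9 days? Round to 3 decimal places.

0.483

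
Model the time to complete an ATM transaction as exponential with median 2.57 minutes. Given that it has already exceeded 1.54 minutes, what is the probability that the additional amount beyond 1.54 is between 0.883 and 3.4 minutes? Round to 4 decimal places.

For an exponential, median = ln(2)/λ, so λ = ln 2 / 2.57 = 0.269707 per minute.
Memoryless: the residual past 1.54 is again Exp(λ).
P(0.883 < residual < 3.4) = e^(−λ·0.883) − e^(−λ·3.4) = 0.78808 − 0.39971 ≈ 0.3884.

0.3884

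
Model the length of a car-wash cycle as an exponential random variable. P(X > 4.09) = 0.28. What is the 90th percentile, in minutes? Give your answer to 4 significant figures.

7.398

e^(−λ·4.09) = 0.28 ⇒ λ = −ln(0.28)/4.09 = 0.311239.
90th percentile: 1 − e^(−λt) = 0.9, t = −ln(0.1)/λ = 7.39814 minutes.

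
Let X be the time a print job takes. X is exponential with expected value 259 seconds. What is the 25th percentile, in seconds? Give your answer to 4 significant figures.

The rate is λ = 1/259 = 0.003861 per second.
Set 1 − e^(−λt) = 0.25, so t = −ln(0.75)/λ = 0.28768/0.003861 ≈ 74.5097 seconds.

74.51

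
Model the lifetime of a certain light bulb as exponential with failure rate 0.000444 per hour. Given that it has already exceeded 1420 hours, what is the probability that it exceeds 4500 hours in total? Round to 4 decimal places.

0.2547

By the memoryless property, P(X > 1420+3080 | X > 1420) = P(X > 3080).
P(X > 3080) = e^(−1.3675) ≈ 0.2547.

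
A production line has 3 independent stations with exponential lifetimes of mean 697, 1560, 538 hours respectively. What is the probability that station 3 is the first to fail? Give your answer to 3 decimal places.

0.472

Rates: λ_i = 1/mean_i → 0.00143472, 0.000641026, 0.00185874; Σλ = 0.00393448.
P(station 3 first) = λ_3/Σλ = 0.00185874/0.00393448 ≈ 0.472.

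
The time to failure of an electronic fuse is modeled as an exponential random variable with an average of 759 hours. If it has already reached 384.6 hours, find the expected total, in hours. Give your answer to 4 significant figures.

1144

The rate is λ = 1/759 = 0.00131752 per hour.
By memorylessness, E[X | X > 384.6] = 384.6 + 1/λ = 384.6 + 759 = 1143.6 hours.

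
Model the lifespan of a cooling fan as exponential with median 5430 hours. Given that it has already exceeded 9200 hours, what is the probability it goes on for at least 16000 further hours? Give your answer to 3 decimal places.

For an exponential, median = ln(2)/λ, so λ = ln 2 / 5430 = 0.000127651 per hour.
By the memoryless property, P(X > 9200+16000 | X > 9200) = P(X > 16000).
P(X > 16000) = e^(−2.0424) ≈ 0.130.

0.130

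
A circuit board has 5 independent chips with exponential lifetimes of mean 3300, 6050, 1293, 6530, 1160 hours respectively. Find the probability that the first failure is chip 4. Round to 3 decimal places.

Rates: λ_i = 1/mean_i → 0.00030303, 0.000165289, 0.000773395, 0.000153139, 0.000862069; Σλ = 0.00225692.
P(chip 4 first) = λ_4/Σλ = 0.000153139/0.00225692 ≈ 0.068.

0.068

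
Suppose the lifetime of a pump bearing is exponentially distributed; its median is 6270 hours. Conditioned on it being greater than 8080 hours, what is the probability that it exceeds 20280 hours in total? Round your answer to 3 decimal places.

0.260

For an exponential, median = ln(2)/λ, so λ = ln 2 / 6270 = 0.00011055 per hour.
By the memoryless property, P(X > 8080+12200 | X > 8080) = P(X > 12200).
P(X > 12200) = e^(−1.3487) ≈ 0.260.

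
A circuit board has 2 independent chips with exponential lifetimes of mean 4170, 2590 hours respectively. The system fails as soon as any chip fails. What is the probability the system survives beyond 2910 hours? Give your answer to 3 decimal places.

0.162

The first failure time is exponential with rate Σλ_i = 1/4170 + 1/2590 = 0.000625909 per hour.
P(min > 2910) = e^(−0.000625909·2910) = e^(−1.8214) ≈ 0.162.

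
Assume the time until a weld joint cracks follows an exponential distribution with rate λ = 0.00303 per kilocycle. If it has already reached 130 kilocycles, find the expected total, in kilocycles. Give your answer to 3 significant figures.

By memorylessness, E[X | X > 130] = 130 + 1/λ = 130 + 330.033 = 460.033 kilocycles.

460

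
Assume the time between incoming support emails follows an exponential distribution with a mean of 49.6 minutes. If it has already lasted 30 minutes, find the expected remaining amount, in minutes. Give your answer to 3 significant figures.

The rate is λ = 1/49.6 = 0.0201613 per minute.
By memorylessness, the remaining amount past any threshold is again Exp(λ) with mean 1/λ = 49.6 minutes.

49.6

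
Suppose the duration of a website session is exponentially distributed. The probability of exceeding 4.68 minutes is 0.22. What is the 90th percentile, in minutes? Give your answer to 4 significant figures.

e^(−λ·4.68) = 0.22 ⇒ λ = −ln(0.22)/4.68 = 0.323532.
90th percentile: 1 − e^(−λt) = 0.9, t = −ln(0.1)/λ = 7.11703 minutes.

7.117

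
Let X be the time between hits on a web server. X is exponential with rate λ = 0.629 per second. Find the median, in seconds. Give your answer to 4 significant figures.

1.102

Set 1 − e^(−λt) = 0.5, so t = −ln(0.5)/λ = 0.69315/0.629 ≈ 1.10198 seconds.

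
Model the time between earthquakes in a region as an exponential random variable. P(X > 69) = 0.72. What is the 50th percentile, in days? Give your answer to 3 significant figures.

146

e^(−λ·69) = 0.72 ⇒ λ = −ln(0.72)/69 = 0.00476093.
50th percentile: 1 − e^(−λt) = 0.5, t = −ln(0.5)/λ = 145.591 days.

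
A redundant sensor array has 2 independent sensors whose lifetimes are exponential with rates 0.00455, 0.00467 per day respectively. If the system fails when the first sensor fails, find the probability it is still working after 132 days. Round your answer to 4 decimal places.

The time to first failure is exponential with rate Σλ = 0.00455 + 0.00467 = 0.00922.
P(min > 132) = e^(−0.00922·132) = e^(−1.217) ≈ 0.2961.

0.2961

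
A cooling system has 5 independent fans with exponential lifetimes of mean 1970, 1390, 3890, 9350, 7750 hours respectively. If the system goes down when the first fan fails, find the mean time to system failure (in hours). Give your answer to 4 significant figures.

The first failure time is exponential with rate Σλ_i = 1/1970 + 1/1390 + 1/3890 + 1/9350 + 1/7750 = 0.00172009 per hour.
E[min] = 1/Σλ = 1/0.00172009 = 581.364 hours.

581.4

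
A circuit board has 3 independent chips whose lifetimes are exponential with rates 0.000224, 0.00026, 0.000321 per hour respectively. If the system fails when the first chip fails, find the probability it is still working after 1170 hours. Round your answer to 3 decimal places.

The time to first failure is exponential with rate Σλ = 0.000224 + 0.00026 + 0.000321 = 0.000805.
P(min > 1170) = e^(−0.000805·1170) = e^(−0.94185) ≈ 0.390.

0.390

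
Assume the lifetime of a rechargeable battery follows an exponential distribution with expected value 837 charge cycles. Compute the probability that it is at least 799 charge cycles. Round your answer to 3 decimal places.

0.385

The rate is λ = 1/837 = 0.00119474 per charge cycle.
P(X > 799) = e^(−λ·799) = e^(−0.9546) ≈ 0.385.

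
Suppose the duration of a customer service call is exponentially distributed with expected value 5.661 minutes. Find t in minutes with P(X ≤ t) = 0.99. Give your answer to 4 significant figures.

26.07

The rate is λ = 1/5.661 = 0.176647 per minute.
Set 1 − e^(−λt) = 0.99, so t = −ln(0.01)/λ = 4.6052/0.176647 ≈ 26.0699 minutes.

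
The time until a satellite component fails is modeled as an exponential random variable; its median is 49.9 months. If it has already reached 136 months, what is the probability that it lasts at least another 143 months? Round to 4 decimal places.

0.1372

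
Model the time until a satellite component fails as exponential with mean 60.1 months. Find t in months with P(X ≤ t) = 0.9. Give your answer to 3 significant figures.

138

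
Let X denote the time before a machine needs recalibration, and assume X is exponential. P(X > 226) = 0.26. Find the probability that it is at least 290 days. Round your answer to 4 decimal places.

e^(−λ·226) = 0.26 ⇒ λ = −ln(0.26)/226 = 0.0059605.
P(X > 290) = e^(−0.0059605·290) = e^(−1.7285) ≈ 0.1775.

0.1775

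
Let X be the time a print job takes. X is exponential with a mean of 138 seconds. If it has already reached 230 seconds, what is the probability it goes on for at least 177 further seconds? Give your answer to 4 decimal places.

0.2773

The rate is λ = 1/138 = 0.00724638 per second.
P(X > s+t | X > s) = e^(−λ(s+t))/e^(−λs) = e^(−λt), independent of s = 230.
P(X > 177) = e^(−1.2826) ≈ 0.2773.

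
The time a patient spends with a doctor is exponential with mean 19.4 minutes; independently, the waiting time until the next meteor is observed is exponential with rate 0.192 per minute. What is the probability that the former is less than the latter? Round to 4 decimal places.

0.2116

λ_1 = 1/19.4 = 0.0515464, λ_2 = 0.192.
For independent exponentials, P(the former < the latter) = λ_1/(λ_1+λ_2) = 0.0515464/0.243546 ≈ 0.2116.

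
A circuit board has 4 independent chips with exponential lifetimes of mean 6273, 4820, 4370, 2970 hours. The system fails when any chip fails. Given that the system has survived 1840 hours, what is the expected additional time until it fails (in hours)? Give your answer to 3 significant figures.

1070

First-failure rate Σλ = 1/6273 + 1/4820 + 1/4370 + 1/2970 = 0.000932416.
By memorylessness the expected residual is 1/Σλ = 1072.48 hours, regardless of the 1840 already elapsed.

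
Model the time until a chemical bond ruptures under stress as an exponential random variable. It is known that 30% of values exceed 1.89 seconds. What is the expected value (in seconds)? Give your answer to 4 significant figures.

1.570

e^(−λ·1.89) = 0.30 ⇒ λ = −ln(0.30)/1.89 = 0.637023.
Mean = 1/λ = 1.5698 seconds.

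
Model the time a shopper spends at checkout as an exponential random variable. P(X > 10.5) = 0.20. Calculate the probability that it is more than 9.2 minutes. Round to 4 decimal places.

e^(−λ·10.5) = 0.20 ⇒ λ = −ln(0.20)/10.5 = 0.15328.
P(X > 9.2) = e^(−0.15328·9.2) = e^(−1.4102) ≈ 0.2441.

0.2441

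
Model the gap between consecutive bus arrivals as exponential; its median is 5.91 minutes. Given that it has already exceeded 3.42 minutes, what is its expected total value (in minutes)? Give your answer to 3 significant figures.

11.9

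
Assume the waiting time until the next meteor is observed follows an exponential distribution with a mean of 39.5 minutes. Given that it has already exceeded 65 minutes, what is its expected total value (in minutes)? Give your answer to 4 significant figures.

104.5

The rate is λ = 1/39.5 = 0.0253165 per minute.
By memorylessness, E[X | X > 65] = 65 + 1/λ = 65 + 39.5 = 104.5 minutes.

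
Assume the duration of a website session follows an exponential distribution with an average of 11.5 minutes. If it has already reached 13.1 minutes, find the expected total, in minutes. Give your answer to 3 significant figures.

The rate is λ = 1/11.5 = 0.0869565 per minute.
By memorylessness, E[X | X > 13.1] = 13.1 + 1/λ = 13.1 + 11.5 = 24.6 minutes.

24.6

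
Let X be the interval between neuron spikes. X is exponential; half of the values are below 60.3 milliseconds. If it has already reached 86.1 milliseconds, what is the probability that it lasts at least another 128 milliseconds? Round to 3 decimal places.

For an exponential, median = ln(2)/λ, so λ = ln 2 / 60.3 = 0.011495 per millisecond.
By the memoryless property, P(X > 86.1+128 | X > 86.1) = P(X > 128).
P(X > 128) = e^(−1.4714) ≈ 0.230.

0.230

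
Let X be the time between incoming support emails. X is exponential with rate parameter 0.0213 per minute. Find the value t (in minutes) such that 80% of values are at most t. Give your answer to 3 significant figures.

75.6

Set 1 − e^(−λt) = 0.8, so t = −ln(0.2)/λ = 1.6094/0.0213 ≈ 75.5605 minutes.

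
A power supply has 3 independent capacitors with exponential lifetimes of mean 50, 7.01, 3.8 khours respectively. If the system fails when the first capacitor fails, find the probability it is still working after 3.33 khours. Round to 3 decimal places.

0.242

The first failure time is exponential with rate Σλ_i = 1/50 + 1/7.01 + 1/3.8 = 0.425811 per khour.
P(min > 3.33) = e^(−0.425811·3.33) = e^(−1.418) ≈ 0.242.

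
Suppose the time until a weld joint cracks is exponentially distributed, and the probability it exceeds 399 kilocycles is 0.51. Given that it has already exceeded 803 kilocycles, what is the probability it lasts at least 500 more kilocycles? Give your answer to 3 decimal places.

0.430

From e^(−λ·399) = 0.51, λ = −ln(0.51)/399 = 0.00168758.
Memoryless: P(X > 803+500 | X > 803) = P(X > 500) = e^(−0.00168758·500) ≈ 0.430.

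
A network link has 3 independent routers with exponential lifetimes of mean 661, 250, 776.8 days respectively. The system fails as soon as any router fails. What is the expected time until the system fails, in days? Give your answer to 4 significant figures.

147.1

The first failure time is exponential with rate Σλ_i = 1/661 + 1/250 + 1/776.8 = 0.00680019 per day.
E[min] = 1/Σλ = 1/0.00680019 = 147.055 days.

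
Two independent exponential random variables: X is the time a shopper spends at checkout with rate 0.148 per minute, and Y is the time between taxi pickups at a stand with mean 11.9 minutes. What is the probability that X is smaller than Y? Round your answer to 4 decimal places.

λ_1 = 0.148, λ_2 = 1/11.9 = 0.0840336.
For independent exponentials, P(X < Y) = λ_1/(λ_1+λ_2) = 0.148/0.232034 ≈ 0.6378.

0.6378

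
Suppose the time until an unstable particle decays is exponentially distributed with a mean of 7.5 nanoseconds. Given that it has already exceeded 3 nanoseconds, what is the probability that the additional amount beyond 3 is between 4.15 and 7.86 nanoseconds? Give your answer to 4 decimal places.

0.2244

The rate is λ = 1/7.5 = 0.133333 per nanosecond.
Memoryless: the residual past 3 is again Exp(λ).
P(4.15 < residual < 7.86) = e^(−λ·4.15) − e^(−λ·7.86) = 0.57503 − 0.35064 ≈ 0.2244.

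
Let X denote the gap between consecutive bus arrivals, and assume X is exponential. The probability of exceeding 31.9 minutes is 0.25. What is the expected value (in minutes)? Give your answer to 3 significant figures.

23.0

e^(−λ·31.9) = 0.25 ⇒ λ = −ln(0.25)/31.9 = 0.0434575.
Mean = 1/λ = 23.011 minutes.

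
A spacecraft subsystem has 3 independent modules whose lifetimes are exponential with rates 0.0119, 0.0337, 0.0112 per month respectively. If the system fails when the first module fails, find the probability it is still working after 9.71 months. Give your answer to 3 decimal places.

0.576

The time to first failure is exponential with rate Σλ = 0.0119 + 0.0337 + 0.0112 = 0.0568.
P(min > 9.71) = e^(−0.0568·9.71) = e^(−0.55153) ≈ 0.576.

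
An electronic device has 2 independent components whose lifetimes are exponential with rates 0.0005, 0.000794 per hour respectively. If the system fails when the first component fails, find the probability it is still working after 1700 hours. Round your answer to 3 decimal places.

0.111

The time to first failure is exponential with rate Σλ = 0.0005 + 0.000794 = 0.001294.
P(min > 1700) = e^(−0.001294·1700) = e^(−2.1998) ≈ 0.111.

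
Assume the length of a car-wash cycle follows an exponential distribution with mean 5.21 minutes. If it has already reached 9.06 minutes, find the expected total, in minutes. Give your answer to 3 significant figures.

14.3

The rate is λ = 1/5.21 = 0.191939 per minute.
By memorylessness, E[X | X > 9.06] = 9.06 + 1/λ = 9.06 + 5.21 = 14.27 minutes.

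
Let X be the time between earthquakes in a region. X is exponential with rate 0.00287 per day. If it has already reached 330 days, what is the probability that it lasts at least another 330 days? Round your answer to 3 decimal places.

0.388

The exponential is memoryless, so the remaining time is again Exp(λ): the condition X > 330 is irrelevant.
P(X > 330) = e^(−0.9471) ≈ 0.388.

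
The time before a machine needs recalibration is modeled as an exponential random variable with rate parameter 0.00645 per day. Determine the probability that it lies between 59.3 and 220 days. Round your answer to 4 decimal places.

0.4402

P(59.3 < X < 220) = e^(−λ·59.3) − e^(−λ·220) = 0.68216 − 0.24196 ≈ 0.4402.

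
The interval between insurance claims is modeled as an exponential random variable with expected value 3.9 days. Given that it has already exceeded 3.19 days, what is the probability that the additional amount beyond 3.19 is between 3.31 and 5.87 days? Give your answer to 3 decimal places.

0.206

The rate is λ = 1/3.9 = 0.25641 per day.
Memoryless: the residual past 3.19 is again Exp(λ).
P(3.31 < residual < 5.87) = e^(−λ·3.31) − e^(−λ·5.87) = 0.42796 − 0.22199 ≈ 0.206.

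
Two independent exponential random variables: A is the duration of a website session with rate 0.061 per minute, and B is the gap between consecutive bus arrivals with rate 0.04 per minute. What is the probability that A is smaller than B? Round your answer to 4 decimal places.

0.6040

λ_1 = 0.061, λ_2 = 0.04.
For independent exponentials, P(A < B) = λ_1/(λ_1+λ_2) = 0.061/0.101 ≈ 0.6040.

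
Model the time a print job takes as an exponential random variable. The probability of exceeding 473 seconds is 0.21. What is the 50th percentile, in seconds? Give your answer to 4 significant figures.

e^(−λ·473) = 0.21 ⇒ λ = −ln(0.21)/473 = 0.00329947.
50th percentile: 1 − e^(−λt) = 0.5, t = −ln(0.5)/λ = 210.079 seconds.

210.1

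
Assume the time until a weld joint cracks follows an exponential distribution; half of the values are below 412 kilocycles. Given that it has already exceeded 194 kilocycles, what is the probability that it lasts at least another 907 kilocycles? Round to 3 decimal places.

For an exponential, median = ln(2)/λ, so λ = ln 2 / 412 = 0.0016824 per kilocycle.
P(X > s+t | X > s) = e^(−λ(s+t))/e^(−λs) = e^(−λt), independent of s = 194.
P(X > 907) = e^(−1.5259) ≈ 0.217.

0.217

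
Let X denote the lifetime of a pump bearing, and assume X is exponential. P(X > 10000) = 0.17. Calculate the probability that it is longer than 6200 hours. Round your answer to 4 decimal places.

e^(−λ·10000) = 0.17 ⇒ λ = −ln(0.17)/10000 = 0.000177196.
P(X > 6200) = e^(−0.000177196·6200) = e^(−1.0986) ≈ 0.3333.

0.3333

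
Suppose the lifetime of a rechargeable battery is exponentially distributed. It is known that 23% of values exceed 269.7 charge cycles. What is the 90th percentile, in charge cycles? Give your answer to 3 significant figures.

e^(−λ·269.7) = 0.23 ⇒ λ = −ln(0.23)/269.7 = 0.0054493.
90th percentile: 1 − e^(−λt) = 0.9, t = −ln(0.1)/λ = 422.547 charge cycles.

423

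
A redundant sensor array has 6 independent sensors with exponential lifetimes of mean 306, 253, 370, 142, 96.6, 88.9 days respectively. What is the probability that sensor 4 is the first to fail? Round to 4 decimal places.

Rates: λ_i = 1/mean_i → 0.00326797, 0.00395257, 0.0027027, 0.00704225, 0.010352, 0.0112486; Σλ = 0.0385661.
P(sensor 4 first) = λ_4/Σλ = 0.00704225/0.0385661 ≈ 0.1826.

0.1826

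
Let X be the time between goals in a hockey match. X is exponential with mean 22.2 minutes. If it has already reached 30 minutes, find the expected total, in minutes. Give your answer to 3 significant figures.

The rate is λ = 1/22.2 = 0.045045 per minute.
By memorylessness, E[X | X > 30] = 30 + 1/λ = 30 + 22.2 = 52.2 minutes.

52.2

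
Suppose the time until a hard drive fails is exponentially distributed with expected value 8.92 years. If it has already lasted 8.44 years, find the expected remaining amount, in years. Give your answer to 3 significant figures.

The rate is λ = 1/8.92 = 0.112108 per year.
By memorylessness, the remaining amount past any threshold is again Exp(λ) with mean 1/λ = 8.92 years.

8.92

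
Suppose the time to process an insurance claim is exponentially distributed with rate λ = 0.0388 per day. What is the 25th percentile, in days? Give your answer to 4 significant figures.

Set 1 − e^(−λt) = 0.25, so t = −ln(0.75)/λ = 0.28768/0.0388 ≈ 7.41449 days.

7.414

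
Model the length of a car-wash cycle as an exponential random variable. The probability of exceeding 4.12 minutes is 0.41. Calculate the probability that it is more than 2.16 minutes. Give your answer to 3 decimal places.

0.627

e^(−λ·4.12) = 0.41 ⇒ λ = −ln(0.41)/4.12 = 0.216407.
P(X > 2.16) = e^(−0.216407·2.16) = e^(−0.46744) ≈ 0.627.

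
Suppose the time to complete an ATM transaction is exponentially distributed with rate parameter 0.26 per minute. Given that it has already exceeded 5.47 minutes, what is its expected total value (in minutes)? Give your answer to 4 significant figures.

9.316

By memorylessness, E[X | X > 5.47] = 5.47 + 1/λ = 5.47 + 3.84615 = 9.31615 minutes.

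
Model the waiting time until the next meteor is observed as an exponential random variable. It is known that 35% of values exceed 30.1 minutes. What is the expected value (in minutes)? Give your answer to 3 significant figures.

e^(−λ·30.1) = 0.35 ⇒ λ = −ln(0.35)/30.1 = 0.0348778.
Mean = 1/λ = 28.6715 minutes.

28.7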